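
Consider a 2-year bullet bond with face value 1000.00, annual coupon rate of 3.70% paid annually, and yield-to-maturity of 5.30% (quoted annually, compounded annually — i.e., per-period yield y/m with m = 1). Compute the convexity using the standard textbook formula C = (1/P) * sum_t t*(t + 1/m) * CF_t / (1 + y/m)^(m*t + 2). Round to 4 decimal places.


Coupon per period c = face * coupon_rate / m = 37.000000
Periods per year m = 1; per-period yield y/m = 0.053000
Number of cashflows N = 2
Cashflows (t years, CF_t, discount factor 1/(1+y/m)^(m*t), PV):
  t = 1.0000: CF_t = 37.000000, DF = 0.949668, PV = 35.137702
  t = 2.0000: CF_t = 1037.000000, DF = 0.901869, PV = 935.237719
Price P = sum_t PV_t = 970.375421
Convexity numerator sum_t t*(t + 1/m) * CF_t / (1+y/m)^(m*t + 2):
  t = 1.0000: term = 63.379179
  t = 2.0000: term = 5060.769090
Convexity = (1/P) * sum = 5124.148269 / 970.375421 = 5.280583

Answer: Convexity = 5.2806


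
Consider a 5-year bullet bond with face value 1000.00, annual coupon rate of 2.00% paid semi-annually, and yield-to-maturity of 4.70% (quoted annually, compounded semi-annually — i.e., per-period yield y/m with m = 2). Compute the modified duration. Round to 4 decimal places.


Coupon per period c = face * coupon_rate / m = 10.000000
Periods per year m = 2; per-period yield y/m = 0.023500
Number of cashflows N = 10
Cashflows (t years, CF_t, discount factor 1/(1+y/m)^(m*t), PV):
  t = 0.5000: CF_t = 10.000000, DF = 0.977040, PV = 9.770396
  t = 1.0000: CF_t = 10.000000, DF = 0.954606, PV = 9.546063
  t = 1.5000: CF_t = 10.000000, DF = 0.932688, PV = 9.326882
  t = 2.0000: CF_t = 10.000000, DF = 0.911273, PV = 9.112732
  t = 2.5000: CF_t = 10.000000, DF = 0.890350, PV = 8.903500
  t = 3.0000: CF_t = 10.000000, DF = 0.869907, PV = 8.699072
  t = 3.5000: CF_t = 10.000000, DF = 0.849934, PV = 8.499337
  t = 4.0000: CF_t = 10.000000, DF = 0.830419, PV = 8.304189
  t = 4.5000: CF_t = 10.000000, DF = 0.811352, PV = 8.113521
  t = 5.0000: CF_t = 1010.000000, DF = 0.792723, PV = 800.650361
Price P = sum_t PV_t = 880.926053
First compute Macaulay numerator sum_t t * PV_t:
  t * PV_t at t = 0.5000: 4.885198
  t * PV_t at t = 1.0000: 9.546063
  t * PV_t at t = 1.5000: 13.990322
  t * PV_t at t = 2.0000: 18.225465
  t * PV_t at t = 2.5000: 22.258750
  t * PV_t at t = 3.0000: 26.097216
  t * PV_t at t = 3.5000: 29.747681
  t * PV_t at t = 4.0000: 33.216756
  t * PV_t at t = 4.5000: 36.510846
  t * PV_t at t = 5.0000: 4003.251805
Macaulay duration D = 4197.730101 / 880.926053 = 4.765133
Modified duration = D / (1 + y/m) = 4.765133 / (1 + 0.023500) = 4.655724

Answer: Modified duration = 4.6557


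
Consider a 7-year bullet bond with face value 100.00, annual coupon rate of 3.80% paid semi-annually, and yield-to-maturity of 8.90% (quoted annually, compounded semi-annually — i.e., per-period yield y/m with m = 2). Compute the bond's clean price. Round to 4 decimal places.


Coupon per period c = face * coupon_rate / m = 1.900000
Periods per year m = 2; per-period yield y/m = 0.044500
Number of cashflows N = 14
Cashflows (t years, CF_t, discount factor 1/(1+y/m)^(m*t), PV):
  t = 0.5000: CF_t = 1.900000, DF = 0.957396, PV = 1.819052
  t = 1.0000: CF_t = 1.900000, DF = 0.916607, PV = 1.741553
  t = 1.5000: CF_t = 1.900000, DF = 0.877556, PV = 1.667356
  t = 2.0000: CF_t = 1.900000, DF = 0.840168, PV = 1.596320
  t = 2.5000: CF_t = 1.900000, DF = 0.804374, PV = 1.528310
  t = 3.0000: CF_t = 1.900000, DF = 0.770104, PV = 1.463197
  t = 3.5000: CF_t = 1.900000, DF = 0.737294, PV = 1.400859
  t = 4.0000: CF_t = 1.900000, DF = 0.705883, PV = 1.341177
  t = 4.5000: CF_t = 1.900000, DF = 0.675809, PV = 1.284037
  t = 5.0000: CF_t = 1.900000, DF = 0.647017, PV = 1.229332
  t = 5.5000: CF_t = 1.900000, DF = 0.619451, PV = 1.176957
  t = 6.0000: CF_t = 1.900000, DF = 0.593060, PV = 1.126814
  t = 6.5000: CF_t = 1.900000, DF = 0.567793, PV = 1.078807
  t = 7.0000: CF_t = 101.900000, DF = 0.543603, PV = 55.393137
Price P = sum_t PV_t = 73.846909

Answer: Price = 73.8469


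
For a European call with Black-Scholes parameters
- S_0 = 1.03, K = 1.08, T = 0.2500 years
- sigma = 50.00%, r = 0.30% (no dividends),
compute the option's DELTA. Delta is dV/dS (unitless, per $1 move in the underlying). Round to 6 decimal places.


d1 = -0.0616089556; d2 = -0.3116089556
phi(d1) = 0.3981858731; exp(-qT) = 1.0000000000; exp(-rT) = 0.9992502812
N(d1) = 0.4754371225
Delta = exp(-qT) * N(d1) = 1.0000000000 * 0.4754371225 = 0.475437

Answer: Delta = 0.475437


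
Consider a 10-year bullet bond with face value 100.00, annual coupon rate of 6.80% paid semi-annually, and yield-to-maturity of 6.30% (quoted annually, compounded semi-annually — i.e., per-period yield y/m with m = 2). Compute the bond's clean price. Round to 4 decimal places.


Answer: Price = 103.6683

Derivation:
Coupon per period c = face * coupon_rate / m = 3.400000
Periods per year m = 2; per-period yield y/m = 0.031500
Number of cashflows N = 20
Cashflows (t years, CF_t, discount factor 1/(1+y/m)^(m*t), PV):
  t = 0.5000: CF_t = 3.400000, DF = 0.969462, PV = 3.296171
  t = 1.0000: CF_t = 3.400000, DF = 0.939856, PV = 3.195512
  t = 1.5000: CF_t = 3.400000, DF = 0.911155, PV = 3.097927
  t = 2.0000: CF_t = 3.400000, DF = 0.883330, PV = 3.003323
  t = 2.5000: CF_t = 3.400000, DF = 0.856355, PV = 2.911607
  t = 3.0000: CF_t = 3.400000, DF = 0.830204, PV = 2.822692
  t = 3.5000: CF_t = 3.400000, DF = 0.804851, PV = 2.736493
  t = 4.0000: CF_t = 3.400000, DF = 0.780272, PV = 2.652926
  t = 4.5000: CF_t = 3.400000, DF = 0.756444, PV = 2.571910
  t = 5.0000: CF_t = 3.400000, DF = 0.733344, PV = 2.493369
  t = 5.5000: CF_t = 3.400000, DF = 0.710949, PV = 2.417227
  t = 6.0000: CF_t = 3.400000, DF = 0.689238, PV = 2.343409
  t = 6.5000: CF_t = 3.400000, DF = 0.668190, PV = 2.271846
  t = 7.0000: CF_t = 3.400000, DF = 0.647785, PV = 2.202468
  t = 7.5000: CF_t = 3.400000, DF = 0.628003, PV = 2.135209
  t = 8.0000: CF_t = 3.400000, DF = 0.608825, PV = 2.070004
  t = 8.5000: CF_t = 3.400000, DF = 0.590232, PV = 2.006790
  t = 9.0000: CF_t = 3.400000, DF = 0.572208, PV = 1.945507
  t = 9.5000: CF_t = 3.400000, DF = 0.554734, PV = 1.886095
  t = 10.0000: CF_t = 103.400000, DF = 0.537793, PV = 55.607823
Price P = sum_t PV_t = 103.668307


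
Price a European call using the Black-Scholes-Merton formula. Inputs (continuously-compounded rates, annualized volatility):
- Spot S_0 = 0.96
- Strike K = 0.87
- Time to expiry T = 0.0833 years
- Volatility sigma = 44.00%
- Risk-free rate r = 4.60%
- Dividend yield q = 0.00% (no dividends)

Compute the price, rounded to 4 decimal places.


Answer: Price = 0.1071

Derivation:
d1 = (ln(S/K) + (r - q + 0.5*sigma^2) * T) / (sigma * sqrt(T)) = 0.86883909
d2 = d1 - sigma * sqrt(T) = 0.74184744
exp(-rT) = 0.99617553; exp(-qT) = 1.00000000
C = S_0 * exp(-qT) * N(d1) - K * exp(-rT) * N(d2)
N(d1) = 0.80753243; N(d2) = 0.77091011
C = 0.9600 * 1.00000000 * 0.80753243 - 0.8700 * 0.99617553 * 0.77091011 = 0.1071


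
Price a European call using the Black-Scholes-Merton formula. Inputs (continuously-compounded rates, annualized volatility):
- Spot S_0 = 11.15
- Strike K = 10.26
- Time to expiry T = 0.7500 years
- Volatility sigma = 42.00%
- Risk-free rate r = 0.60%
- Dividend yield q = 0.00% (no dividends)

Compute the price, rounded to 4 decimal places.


Answer: Price = 2.0536

Derivation:
d1 = (ln(S/K) + (r - q + 0.5*sigma^2) * T) / (sigma * sqrt(T)) = 0.42294112
d2 = d1 - sigma * sqrt(T) = 0.05921045
exp(-rT) = 0.99551011; exp(-qT) = 1.00000000
C = S_0 * exp(-qT) * N(d1) - K * exp(-rT) * N(d2)
N(d1) = 0.66383089; N(d2) = 0.52360776
C = 11.1500 * 1.00000000 * 0.66383089 - 10.2600 * 0.99551011 * 0.52360776 = 2.0536


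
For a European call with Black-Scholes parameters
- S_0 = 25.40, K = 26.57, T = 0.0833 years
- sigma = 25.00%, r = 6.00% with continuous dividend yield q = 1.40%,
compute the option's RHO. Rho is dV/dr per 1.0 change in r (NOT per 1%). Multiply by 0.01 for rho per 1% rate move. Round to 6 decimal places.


Answer: Rho = 0.598774

Derivation:
d1 = -0.5349457320; d2 = -0.6071000804
phi(d1) = 0.3457559840; exp(-qT) = 0.9988344797; exp(-rT) = 0.9950144692
N(d2) = 0.2718922484
Rho = K*T*exp(-rT)*N(d2) = 26.5700 * 0.0833 * 0.9950144692 * 0.2718922484 = 0.598774


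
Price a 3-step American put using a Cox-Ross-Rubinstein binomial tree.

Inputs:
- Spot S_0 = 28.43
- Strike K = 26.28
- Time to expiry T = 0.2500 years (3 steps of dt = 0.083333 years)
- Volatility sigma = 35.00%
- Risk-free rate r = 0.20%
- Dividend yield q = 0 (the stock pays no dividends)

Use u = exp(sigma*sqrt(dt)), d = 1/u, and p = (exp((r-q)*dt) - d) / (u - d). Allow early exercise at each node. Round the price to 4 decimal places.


Answer: Price = V(0,0) = 0.9912

Derivation:
dt = T/N = 0.083333
u = exp(sigma*sqrt(dt)) = 1.106317; d = 1/u = 0.903900
p = (exp((r-q)*dt) - d) / (u - d) = 0.475586
Discount per step: exp(-r*dt) = 0.999833
Stock lattice S(k, i) with i counting down-moves:
  k=0: S(0,0) = 28.4300
  k=1: S(1,0) = 31.4526; S(1,1) = 25.6979
  k=2: S(2,0) = 34.7965; S(2,1) = 28.4300; S(2,2) = 23.2283
  k=3: S(3,0) = 38.4960; S(3,1) = 31.4526; S(3,2) = 25.6979; S(3,3) = 20.9961
Terminal payoffs V(N, i) = max(K - S_T, 0):
  V(3,0) = 0.000000; V(3,1) = 0.000000; V(3,2) = 0.582117; V(3,3) = 5.283914
Backward induction: V(k, i) = exp(-r*dt) * [p * V(k+1, i) + (1-p) * V(k+1, i+1)]; then take max(V_cont, immediate exercise) for American.
  V(2,0) = exp(-r*dt) * [p*0.000000 + (1-p)*0.000000] = 0.000000; exercise = 0.000000; V(2,0) = max -> 0.000000
  V(2,1) = exp(-r*dt) * [p*0.000000 + (1-p)*0.582117] = 0.305219; exercise = 0.000000; V(2,1) = max -> 0.305219
  V(2,2) = exp(-r*dt) * [p*0.582117 + (1-p)*5.283914] = 3.047298; exercise = 3.051678; V(2,2) = max -> 3.051678
  V(1,0) = exp(-r*dt) * [p*0.000000 + (1-p)*0.305219] = 0.160035; exercise = 0.000000; V(1,0) = max -> 0.160035
  V(1,1) = exp(-r*dt) * [p*0.305219 + (1-p)*3.051678] = 1.745210; exercise = 0.582117; V(1,1) = max -> 1.745210
  V(0,0) = exp(-r*dt) * [p*0.160035 + (1-p)*1.745210] = 0.991158; exercise = 0.000000; V(0,0) = max -> 0.991158


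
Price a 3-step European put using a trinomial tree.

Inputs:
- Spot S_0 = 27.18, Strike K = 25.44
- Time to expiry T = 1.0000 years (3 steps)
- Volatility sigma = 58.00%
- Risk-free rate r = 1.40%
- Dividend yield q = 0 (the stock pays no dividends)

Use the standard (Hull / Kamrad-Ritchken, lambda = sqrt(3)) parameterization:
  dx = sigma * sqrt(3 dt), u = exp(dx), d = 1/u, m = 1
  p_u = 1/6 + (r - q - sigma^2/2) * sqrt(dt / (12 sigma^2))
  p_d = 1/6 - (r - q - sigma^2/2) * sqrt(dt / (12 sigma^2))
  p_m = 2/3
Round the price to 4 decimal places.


dt = T/N = 0.333333; dx = sigma*sqrt(3*dt) = 0.580000
u = exp(dx) = 1.786038; d = 1/u = 0.559898
p_u = 0.122356, p_m = 0.666667, p_d = 0.210977
Discount per step: exp(-r*dt) = 0.995344
Stock lattice S(k, j) with j the centered position index:
  k=0: S(0,+0) = 27.1800
  k=1: S(1,-1) = 15.2180; S(1,+0) = 27.1800; S(1,+1) = 48.5445
  k=2: S(2,-2) = 8.5206; S(2,-1) = 15.2180; S(2,+0) = 27.1800; S(2,+1) = 48.5445; S(2,+2) = 86.7024
  k=3: S(3,-3) = 4.7706; S(3,-2) = 8.5206; S(3,-1) = 15.2180; S(3,+0) = 27.1800; S(3,+1) = 48.5445; S(3,+2) = 86.7024; S(3,+3) = 154.8538
Terminal payoffs V(N, j) = max(K - S_T, 0):
  V(3,-3) = 20.669356; V(3,-2) = 16.919446; V(3,-1) = 10.221962; V(3,+0) = 0.000000; V(3,+1) = 0.000000; V(3,+2) = 0.000000; V(3,+3) = 0.000000
Backward induction: V(k, j) = exp(-r*dt) * [p_u * V(k+1, j+1) + p_m * V(k+1, j) + p_d * V(k+1, j-1)]
  V(2,-2) = exp(-r*dt) * [p_u*10.221962 + p_m*16.919446 + p_d*20.669356] = 16.812469
  V(2,-1) = exp(-r*dt) * [p_u*0.000000 + p_m*10.221962 + p_d*16.919446] = 10.335909
  V(2,+0) = exp(-r*dt) * [p_u*0.000000 + p_m*0.000000 + p_d*10.221962] = 2.146558
  V(2,+1) = exp(-r*dt) * [p_u*0.000000 + p_m*0.000000 + p_d*0.000000] = 0.000000
  V(2,+2) = exp(-r*dt) * [p_u*0.000000 + p_m*0.000000 + p_d*0.000000] = 0.000000
  V(1,-1) = exp(-r*dt) * [p_u*2.146558 + p_m*10.335909 + p_d*16.812469] = 10.650477
  V(1,+0) = exp(-r*dt) * [p_u*0.000000 + p_m*2.146558 + p_d*10.335909] = 3.594863
  V(1,+1) = exp(-r*dt) * [p_u*0.000000 + p_m*0.000000 + p_d*2.146558] = 0.450766
  V(0,+0) = exp(-r*dt) * [p_u*0.450766 + p_m*3.594863 + p_d*10.650477] = 4.676859

Answer: Price = V(0,0) = 4.6769


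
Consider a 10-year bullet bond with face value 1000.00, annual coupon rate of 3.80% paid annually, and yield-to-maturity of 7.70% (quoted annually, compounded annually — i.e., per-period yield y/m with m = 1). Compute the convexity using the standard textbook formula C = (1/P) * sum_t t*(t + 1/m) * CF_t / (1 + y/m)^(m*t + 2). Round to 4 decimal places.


Answer: Convexity = 72.6531

Derivation:
Coupon per period c = face * coupon_rate / m = 38.000000
Periods per year m = 1; per-period yield y/m = 0.077000
Number of cashflows N = 10
Cashflows (t years, CF_t, discount factor 1/(1+y/m)^(m*t), PV):
  t = 1.0000: CF_t = 38.000000, DF = 0.928505, PV = 35.283194
  t = 2.0000: CF_t = 38.000000, DF = 0.862122, PV = 32.760626
  t = 3.0000: CF_t = 38.000000, DF = 0.800484, PV = 30.418408
  t = 4.0000: CF_t = 38.000000, DF = 0.743254, PV = 28.243648
  t = 5.0000: CF_t = 38.000000, DF = 0.690115, PV = 26.224371
  t = 6.0000: CF_t = 38.000000, DF = 0.640775, PV = 24.349462
  t = 7.0000: CF_t = 38.000000, DF = 0.594963, PV = 22.608600
  t = 8.0000: CF_t = 38.000000, DF = 0.552426, PV = 20.992201
  t = 9.0000: CF_t = 38.000000, DF = 0.512931, PV = 19.491366
  t = 10.0000: CF_t = 1038.000000, DF = 0.476259, PV = 494.356582
Price P = sum_t PV_t = 734.728457
Convexity numerator sum_t t*(t + 1/m) * CF_t / (1+y/m)^(m*t + 2):
  t = 1.0000: term = 60.836817
  t = 2.0000: term = 169.461885
  t = 3.0000: term = 314.692452
  t = 4.0000: term = 486.989248
  t = 5.0000: term = 678.258005
  t = 6.0000: term = 881.672430
  t = 7.0000: term = 1091.516472
  t = 8.0000: term = 1303.043938
  t = 9.0000: term = 1512.353688
  t = 10.0000: term = 46881.510834
Convexity = (1/P) * sum = 53380.335769 / 734.728457 = 72.653149


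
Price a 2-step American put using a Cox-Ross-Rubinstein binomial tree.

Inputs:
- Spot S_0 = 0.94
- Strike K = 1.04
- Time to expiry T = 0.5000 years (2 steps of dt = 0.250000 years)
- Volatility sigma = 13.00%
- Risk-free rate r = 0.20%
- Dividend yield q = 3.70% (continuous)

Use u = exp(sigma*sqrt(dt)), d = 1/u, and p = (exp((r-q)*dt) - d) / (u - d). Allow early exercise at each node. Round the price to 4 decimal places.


Answer: Price = V(0,0) = 0.1215

Derivation:
dt = T/N = 0.250000
u = exp(sigma*sqrt(dt)) = 1.067159; d = 1/u = 0.937067
p = (exp((r-q)*dt) - d) / (u - d) = 0.416789
Discount per step: exp(-r*dt) = 0.999500
Stock lattice S(k, i) with i counting down-moves:
  k=0: S(0,0) = 0.9400
  k=1: S(1,0) = 1.0031; S(1,1) = 0.8808
  k=2: S(2,0) = 1.0705; S(2,1) = 0.9400; S(2,2) = 0.8254
Terminal payoffs V(N, i) = max(K - S_T, 0):
  V(2,0) = 0.000000; V(2,1) = 0.100000; V(2,2) = 0.214590
Backward induction: V(k, i) = exp(-r*dt) * [p * V(k+1, i) + (1-p) * V(k+1, i+1)]; then take max(V_cont, immediate exercise) for American.
  V(1,0) = exp(-r*dt) * [p*0.000000 + (1-p)*0.100000] = 0.058292; exercise = 0.036871; V(1,0) = max -> 0.058292
  V(1,1) = exp(-r*dt) * [p*0.100000 + (1-p)*0.214590] = 0.166747; exercise = 0.159157; V(1,1) = max -> 0.166747
  V(0,0) = exp(-r*dt) * [p*0.058292 + (1-p)*0.166747] = 0.121483; exercise = 0.100000; V(0,0) = max -> 0.121483


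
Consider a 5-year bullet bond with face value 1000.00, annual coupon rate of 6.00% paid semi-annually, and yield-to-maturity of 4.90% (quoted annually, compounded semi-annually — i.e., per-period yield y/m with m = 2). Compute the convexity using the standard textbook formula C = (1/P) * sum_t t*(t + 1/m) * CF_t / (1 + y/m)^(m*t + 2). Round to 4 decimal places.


Answer: Convexity = 22.1105

Derivation:
Coupon per period c = face * coupon_rate / m = 30.000000
Periods per year m = 2; per-period yield y/m = 0.024500
Number of cashflows N = 10
Cashflows (t years, CF_t, discount factor 1/(1+y/m)^(m*t), PV):
  t = 0.5000: CF_t = 30.000000, DF = 0.976086, PV = 29.282577
  t = 1.0000: CF_t = 30.000000, DF = 0.952744, PV = 28.582310
  t = 1.5000: CF_t = 30.000000, DF = 0.929960, PV = 27.898790
  t = 2.0000: CF_t = 30.000000, DF = 0.907721, PV = 27.231615
  t = 2.5000: CF_t = 30.000000, DF = 0.886013, PV = 26.580396
  t = 3.0000: CF_t = 30.000000, DF = 0.864825, PV = 25.944749
  t = 3.5000: CF_t = 30.000000, DF = 0.844143, PV = 25.324304
  t = 4.0000: CF_t = 30.000000, DF = 0.823957, PV = 24.718696
  t = 4.5000: CF_t = 30.000000, DF = 0.804252, PV = 24.127570
  t = 5.0000: CF_t = 1030.000000, DF = 0.785019, PV = 808.569951
Price P = sum_t PV_t = 1048.260958
Convexity numerator sum_t t*(t + 1/m) * CF_t / (1+y/m)^(m*t + 2):
  t = 0.5000: term = 13.949395
  t = 1.0000: term = 40.847423
  t = 1.5000: term = 79.741187
  t = 2.0000: term = 129.723746
  t = 2.5000: term = 189.932279
  t = 3.0000: term = 259.546306
  t = 3.5000: term = 337.785985
  t = 4.0000: term = 423.910460
  t = 4.5000: term = 517.216276
  t = 5.0000: term = 21184.897433
Convexity = (1/P) * sum = 23177.550488 / 1048.260958 = 22.110478


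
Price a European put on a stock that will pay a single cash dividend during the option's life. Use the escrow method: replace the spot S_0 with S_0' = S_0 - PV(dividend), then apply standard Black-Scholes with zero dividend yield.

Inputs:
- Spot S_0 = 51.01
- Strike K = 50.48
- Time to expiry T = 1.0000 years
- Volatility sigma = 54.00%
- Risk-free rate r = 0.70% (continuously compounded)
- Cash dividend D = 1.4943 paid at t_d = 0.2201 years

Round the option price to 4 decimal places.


PV(D) = D * exp(-r * t_d) = 1.4943 * 0.99846049 = 1.49199950
S_0' = S_0 - PV(D) = 51.0100 - 1.49199950 = 49.51800050
d1 = (ln(S_0'/K) + (r + sigma^2/2)*T) / (sigma*sqrt(T)) = 0.24733154
d2 = d1 - sigma*sqrt(T) = -0.29266846
exp(-rT) = 0.99302444
N(-d1) = 0.40232583; N(-d2) = 0.61511221
P = K * exp(-rT) * N(-d2) - S_0' * N(-d1) = 50.4800 * 0.99302444 * 0.61511221 - 49.51800050 * 0.40232583 = 10.9119

Answer: Price = 10.9119


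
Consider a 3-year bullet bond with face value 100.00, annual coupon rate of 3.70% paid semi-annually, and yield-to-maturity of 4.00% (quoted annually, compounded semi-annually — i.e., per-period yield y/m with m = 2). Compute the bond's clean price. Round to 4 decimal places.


Answer: Price = 99.1598

Derivation:
Coupon per period c = face * coupon_rate / m = 1.850000
Periods per year m = 2; per-period yield y/m = 0.020000
Number of cashflows N = 6
Cashflows (t years, CF_t, discount factor 1/(1+y/m)^(m*t), PV):
  t = 0.5000: CF_t = 1.850000, DF = 0.980392, PV = 1.813725
  t = 1.0000: CF_t = 1.850000, DF = 0.961169, PV = 1.778162
  t = 1.5000: CF_t = 1.850000, DF = 0.942322, PV = 1.743296
  t = 2.0000: CF_t = 1.850000, DF = 0.923845, PV = 1.709114
  t = 2.5000: CF_t = 1.850000, DF = 0.905731, PV = 1.675602
  t = 3.0000: CF_t = 101.850000, DF = 0.887971, PV = 90.439885
Price P = sum_t PV_t = 99.159785


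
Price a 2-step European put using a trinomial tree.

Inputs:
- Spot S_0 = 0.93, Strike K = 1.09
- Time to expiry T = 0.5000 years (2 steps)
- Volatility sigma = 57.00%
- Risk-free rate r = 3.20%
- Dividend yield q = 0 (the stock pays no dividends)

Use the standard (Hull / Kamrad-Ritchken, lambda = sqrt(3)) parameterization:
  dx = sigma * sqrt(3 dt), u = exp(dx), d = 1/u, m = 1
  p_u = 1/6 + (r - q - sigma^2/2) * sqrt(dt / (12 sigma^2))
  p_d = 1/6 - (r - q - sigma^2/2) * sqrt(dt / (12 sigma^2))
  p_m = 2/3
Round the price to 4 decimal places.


dt = T/N = 0.250000; dx = sigma*sqrt(3*dt) = 0.493634
u = exp(dx) = 1.638260; d = 1/u = 0.610404
p_u = 0.133634, p_m = 0.666667, p_d = 0.199700
Discount per step: exp(-r*dt) = 0.992032
Stock lattice S(k, j) with j the centered position index:
  k=0: S(0,+0) = 0.9300
  k=1: S(1,-1) = 0.5677; S(1,+0) = 0.9300; S(1,+1) = 1.5236
  k=2: S(2,-2) = 0.3465; S(2,-1) = 0.5677; S(2,+0) = 0.9300; S(2,+1) = 1.5236; S(2,+2) = 2.4960
Terminal payoffs V(N, j) = max(K - S_T, 0):
  V(2,-2) = 0.743489; V(2,-1) = 0.522324; V(2,+0) = 0.160000; V(2,+1) = 0.000000; V(2,+2) = 0.000000
Backward induction: V(k, j) = exp(-r*dt) * [p_u * V(k+1, j+1) + p_m * V(k+1, j) + p_d * V(k+1, j-1)]
  V(1,-1) = exp(-r*dt) * [p_u*0.160000 + p_m*0.522324 + p_d*0.743489] = 0.513944
  V(1,+0) = exp(-r*dt) * [p_u*0.000000 + p_m*0.160000 + p_d*0.522324] = 0.209294
  V(1,+1) = exp(-r*dt) * [p_u*0.000000 + p_m*0.000000 + p_d*0.160000] = 0.031697
  V(0,+0) = exp(-r*dt) * [p_u*0.031697 + p_m*0.209294 + p_d*0.513944] = 0.244436

Answer: Price = V(0,0) = 0.2444


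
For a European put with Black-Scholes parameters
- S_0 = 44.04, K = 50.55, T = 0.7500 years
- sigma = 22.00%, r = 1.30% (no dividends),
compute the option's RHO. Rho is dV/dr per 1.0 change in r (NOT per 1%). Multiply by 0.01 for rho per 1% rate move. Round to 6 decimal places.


d1 = -0.5771646438; d2 = -0.7676902326
phi(d1) = 0.3377335371; exp(-qT) = 1.0000000000; exp(-rT) = 0.9902973771
N(-d2) = 0.7786643798
Rho = -K*T*exp(-rT)*N(-d2) = -50.5500 * 0.7500 * 0.9902973771 * 0.7786643798 = -29.234681

Answer: Rho = -29.234681


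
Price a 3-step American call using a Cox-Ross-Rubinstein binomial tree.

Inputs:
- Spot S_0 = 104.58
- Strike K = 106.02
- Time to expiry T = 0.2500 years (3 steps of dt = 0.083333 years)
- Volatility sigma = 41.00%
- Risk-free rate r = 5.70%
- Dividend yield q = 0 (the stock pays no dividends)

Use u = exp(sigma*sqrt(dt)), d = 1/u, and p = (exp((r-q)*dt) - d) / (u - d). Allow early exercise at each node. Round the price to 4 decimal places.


Answer: Price = V(0,0) = 9.2612

Derivation:
dt = T/N = 0.083333
u = exp(sigma*sqrt(dt)) = 1.125646; d = 1/u = 0.888379
p = (exp((r-q)*dt) - d) / (u - d) = 0.490513
Discount per step: exp(-r*dt) = 0.995261
Stock lattice S(k, i) with i counting down-moves:
  k=0: S(0,0) = 104.5800
  k=1: S(1,0) = 117.7200; S(1,1) = 92.9067
  k=2: S(2,0) = 132.5110; S(2,1) = 104.5800; S(2,2) = 82.5363
  k=3: S(3,0) = 149.1605; S(3,1) = 117.7200; S(3,2) = 92.9067; S(3,3) = 73.3236
Terminal payoffs V(N, i) = max(S_T - K, 0):
  V(3,0) = 43.140476; V(3,1) = 11.700025; V(3,2) = 0.000000; V(3,3) = 0.000000
Backward induction: V(k, i) = exp(-r*dt) * [p * V(k+1, i) + (1-p) * V(k+1, i+1)]; then take max(V_cont, immediate exercise) for American.
  V(2,0) = exp(-r*dt) * [p*43.140476 + (1-p)*11.700025] = 26.993438; exercise = 26.491037; V(2,0) = max -> 26.993438
  V(2,1) = exp(-r*dt) * [p*11.700025 + (1-p)*0.000000] = 5.711814; exercise = 0.000000; V(2,1) = max -> 5.711814
  V(2,2) = exp(-r*dt) * [p*0.000000 + (1-p)*0.000000] = 0.000000; exercise = 0.000000; V(2,2) = max -> 0.000000
  V(1,0) = exp(-r*dt) * [p*26.993438 + (1-p)*5.711814] = 16.074184; exercise = 11.700025; V(1,0) = max -> 16.074184
  V(1,1) = exp(-r*dt) * [p*5.711814 + (1-p)*0.000000] = 2.788440; exercise = 0.000000; V(1,1) = max -> 2.788440
  V(0,0) = exp(-r*dt) * [p*16.074184 + (1-p)*2.788440] = 9.261169; exercise = 0.000000; V(0,0) = max -> 9.261169


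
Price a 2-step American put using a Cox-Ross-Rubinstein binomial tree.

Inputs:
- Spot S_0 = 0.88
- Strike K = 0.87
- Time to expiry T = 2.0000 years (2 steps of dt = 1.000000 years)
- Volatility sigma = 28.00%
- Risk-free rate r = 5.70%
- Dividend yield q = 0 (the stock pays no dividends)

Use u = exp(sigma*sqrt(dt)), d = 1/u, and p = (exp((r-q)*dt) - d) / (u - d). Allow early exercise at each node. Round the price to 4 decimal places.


dt = T/N = 1.000000
u = exp(sigma*sqrt(dt)) = 1.323130; d = 1/u = 0.755784
p = (exp((r-q)*dt) - d) / (u - d) = 0.533840
Discount per step: exp(-r*dt) = 0.944594
Stock lattice S(k, i) with i counting down-moves:
  k=0: S(0,0) = 0.8800
  k=1: S(1,0) = 1.1644; S(1,1) = 0.6651
  k=2: S(2,0) = 1.5406; S(2,1) = 0.8800; S(2,2) = 0.5027
Terminal payoffs V(N, i) = max(K - S_T, 0):
  V(2,0) = 0.000000; V(2,1) = 0.000000; V(2,2) = 0.367336
Backward induction: V(k, i) = exp(-r*dt) * [p * V(k+1, i) + (1-p) * V(k+1, i+1)]; then take max(V_cont, immediate exercise) for American.
  V(1,0) = exp(-r*dt) * [p*0.000000 + (1-p)*0.000000] = 0.000000; exercise = 0.000000; V(1,0) = max -> 0.000000
  V(1,1) = exp(-r*dt) * [p*0.000000 + (1-p)*0.367336] = 0.161750; exercise = 0.204910; V(1,1) = max -> 0.204910
  V(0,0) = exp(-r*dt) * [p*0.000000 + (1-p)*0.204910] = 0.090229; exercise = 0.000000; V(0,0) = max -> 0.090229

Answer: Price = V(0,0) = 0.0902


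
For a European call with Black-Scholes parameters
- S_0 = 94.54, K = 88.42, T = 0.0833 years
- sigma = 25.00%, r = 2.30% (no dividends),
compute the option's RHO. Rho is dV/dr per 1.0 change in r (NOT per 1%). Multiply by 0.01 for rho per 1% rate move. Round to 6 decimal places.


Answer: Rho = 6.033131

Derivation:
d1 = 0.9901532410; d2 = 0.9179988925
phi(d1) = 0.2443532747; exp(-qT) = 1.0000000000; exp(-rT) = 0.9980859342
N(d2) = 0.8206902772
Rho = K*T*exp(-rT)*N(d2) = 88.4200 * 0.0833 * 0.9980859342 * 0.8206902772 = 6.033131


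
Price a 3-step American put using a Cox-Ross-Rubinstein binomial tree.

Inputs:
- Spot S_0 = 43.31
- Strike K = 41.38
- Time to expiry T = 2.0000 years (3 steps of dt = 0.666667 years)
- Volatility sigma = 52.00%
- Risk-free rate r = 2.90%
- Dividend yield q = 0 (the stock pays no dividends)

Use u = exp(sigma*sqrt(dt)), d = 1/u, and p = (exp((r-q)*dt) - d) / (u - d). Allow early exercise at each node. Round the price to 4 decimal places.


dt = T/N = 0.666667
u = exp(sigma*sqrt(dt)) = 1.528945; d = 1/u = 0.654046
p = (exp((r-q)*dt) - d) / (u - d) = 0.417735
Discount per step: exp(-r*dt) = 0.980852
Stock lattice S(k, i) with i counting down-moves:
  k=0: S(0,0) = 43.3100
  k=1: S(1,0) = 66.2186; S(1,1) = 28.3267
  k=2: S(2,0) = 101.2447; S(2,1) = 43.3100; S(2,2) = 18.5270
  k=3: S(3,0) = 154.7976; S(3,1) = 66.2186; S(3,2) = 28.3267; S(3,3) = 12.1175
Terminal payoffs V(N, i) = max(K - S_T, 0):
  V(3,0) = 0.000000; V(3,1) = 0.000000; V(3,2) = 13.053286; V(3,3) = 29.262522
Backward induction: V(k, i) = exp(-r*dt) * [p * V(k+1, i) + (1-p) * V(k+1, i+1)]; then take max(V_cont, immediate exercise) for American.
  V(2,0) = exp(-r*dt) * [p*0.000000 + (1-p)*0.000000] = 0.000000; exercise = 0.000000; V(2,0) = max -> 0.000000
  V(2,1) = exp(-r*dt) * [p*0.000000 + (1-p)*13.053286] = 7.454947; exercise = 0.000000; V(2,1) = max -> 7.454947
  V(2,2) = exp(-r*dt) * [p*13.053286 + (1-p)*29.262522] = 22.060708; exercise = 22.853037; V(2,2) = max -> 22.853037
  V(1,0) = exp(-r*dt) * [p*0.000000 + (1-p)*7.454947] = 4.257643; exercise = 0.000000; V(1,0) = max -> 4.257643
  V(1,1) = exp(-r*dt) * [p*7.454947 + (1-p)*22.853037] = 16.106305; exercise = 13.053286; V(1,1) = max -> 16.106305
  V(0,0) = exp(-r*dt) * [p*4.257643 + (1-p)*16.106305] = 10.943085; exercise = 0.000000; V(0,0) = max -> 10.943085

Answer: Price = V(0,0) = 10.9431


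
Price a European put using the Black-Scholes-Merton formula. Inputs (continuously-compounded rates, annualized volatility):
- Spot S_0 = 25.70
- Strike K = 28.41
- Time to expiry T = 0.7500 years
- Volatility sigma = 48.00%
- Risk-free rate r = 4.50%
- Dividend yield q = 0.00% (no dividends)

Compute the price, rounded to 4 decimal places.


Answer: Price = 5.3157

Derivation:
d1 = (ln(S/K) + (r - q + 0.5*sigma^2) * T) / (sigma * sqrt(T)) = 0.04787147
d2 = d1 - sigma * sqrt(T) = -0.36782072
exp(-rT) = 0.96681318; exp(-qT) = 1.00000000
P = K * exp(-rT) * N(-d2) - S_0 * exp(-qT) * N(-d1)
N(-d1) = 0.48090934; N(-d2) = 0.64349654
P = 28.4100 * 0.96681318 * 0.64349654 - 25.7000 * 1.00000000 * 0.48090934 = 5.3157


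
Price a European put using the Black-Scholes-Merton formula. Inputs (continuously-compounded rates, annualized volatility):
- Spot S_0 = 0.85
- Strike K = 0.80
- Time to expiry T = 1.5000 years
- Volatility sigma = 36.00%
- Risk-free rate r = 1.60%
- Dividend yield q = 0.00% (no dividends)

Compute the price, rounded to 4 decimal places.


d1 = (ln(S/K) + (r - q + 0.5*sigma^2) * T) / (sigma * sqrt(T)) = 0.41238662
d2 = d1 - sigma * sqrt(T) = -0.02852154
exp(-rT) = 0.97628571; exp(-qT) = 1.00000000
P = K * exp(-rT) * N(-d2) - S_0 * exp(-qT) * N(-d1)
N(-d1) = 0.34002804; N(-d2) = 0.51137690
P = 0.8000 * 0.97628571 * 0.51137690 - 0.8500 * 1.00000000 * 0.34002804 = 0.1104

Answer: Price = 0.1104


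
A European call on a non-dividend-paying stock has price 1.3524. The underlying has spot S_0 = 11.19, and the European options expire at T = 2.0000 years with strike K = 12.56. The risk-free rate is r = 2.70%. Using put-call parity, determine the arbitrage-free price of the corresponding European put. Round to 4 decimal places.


Put-call parity: C - P = S_0 * exp(-qT) - K * exp(-rT).
S_0 * exp(-qT) = 11.1900 * 1.00000000 = 11.19000000
K * exp(-rT) = 12.5600 * 0.94743211 = 11.89974726
P = C - S*exp(-qT) + K*exp(-rT)
P = 1.3524 - 11.19000000 + 11.89974726 = 2.0621

Answer: Put price = 2.0621


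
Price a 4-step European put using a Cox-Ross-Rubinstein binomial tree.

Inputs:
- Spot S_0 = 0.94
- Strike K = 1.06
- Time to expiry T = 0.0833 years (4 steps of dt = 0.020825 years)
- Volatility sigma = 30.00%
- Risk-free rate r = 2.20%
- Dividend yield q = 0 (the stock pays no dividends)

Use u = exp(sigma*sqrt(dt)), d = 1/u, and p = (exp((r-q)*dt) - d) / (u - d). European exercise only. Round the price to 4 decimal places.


dt = T/N = 0.020825
u = exp(sigma*sqrt(dt)) = 1.044243; d = 1/u = 0.957631
p = (exp((r-q)*dt) - d) / (u - d) = 0.494469
Discount per step: exp(-r*dt) = 0.999542
Stock lattice S(k, i) with i counting down-moves:
  k=0: S(0,0) = 0.9400
  k=1: S(1,0) = 0.9816; S(1,1) = 0.9002
  k=2: S(2,0) = 1.0250; S(2,1) = 0.9400; S(2,2) = 0.8620
  k=3: S(3,0) = 1.0704; S(3,1) = 0.9816; S(3,2) = 0.9002; S(3,3) = 0.8255
  k=4: S(4,0) = 1.1177; S(4,1) = 1.0250; S(4,2) = 0.9400; S(4,3) = 0.8620; S(4,4) = 0.7905
Terminal payoffs V(N, i) = max(K - S_T, 0):
  V(4,0) = 0.000000; V(4,1) = 0.034982; V(4,2) = 0.120000; V(4,3) = 0.197966; V(4,4) = 0.269465
Backward induction: V(k, i) = exp(-r*dt) * [p * V(k+1, i) + (1-p) * V(k+1, i+1)].
  V(3,0) = exp(-r*dt) * [p*0.000000 + (1-p)*0.034982] = 0.017677
  V(3,1) = exp(-r*dt) * [p*0.034982 + (1-p)*0.120000] = 0.077926
  V(3,2) = exp(-r*dt) * [p*0.120000 + (1-p)*0.197966] = 0.159341
  V(3,3) = exp(-r*dt) * [p*0.197966 + (1-p)*0.269465] = 0.234004
  V(2,0) = exp(-r*dt) * [p*0.017677 + (1-p)*0.077926] = 0.048112
  V(2,1) = exp(-r*dt) * [p*0.077926 + (1-p)*0.159341] = 0.119029
  V(2,2) = exp(-r*dt) * [p*0.159341 + (1-p)*0.234004] = 0.196995
  V(1,0) = exp(-r*dt) * [p*0.048112 + (1-p)*0.119029] = 0.083924
  V(1,1) = exp(-r*dt) * [p*0.119029 + (1-p)*0.196995] = 0.158371
  V(0,0) = exp(-r*dt) * [p*0.083924 + (1-p)*0.158371] = 0.121504

Answer: Price = V(0,0) = 0.1215


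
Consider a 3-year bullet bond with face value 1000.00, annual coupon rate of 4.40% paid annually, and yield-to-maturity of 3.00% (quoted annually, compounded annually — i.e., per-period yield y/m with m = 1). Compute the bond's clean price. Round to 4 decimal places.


Coupon per period c = face * coupon_rate / m = 44.000000
Periods per year m = 1; per-period yield y/m = 0.030000
Number of cashflows N = 3
Cashflows (t years, CF_t, discount factor 1/(1+y/m)^(m*t), PV):
  t = 1.0000: CF_t = 44.000000, DF = 0.970874, PV = 42.718447
  t = 2.0000: CF_t = 44.000000, DF = 0.942596, PV = 41.474220
  t = 3.0000: CF_t = 1044.000000, DF = 0.915142, PV = 955.407892
Price P = sum_t PV_t = 1039.600559

Answer: Price = 1039.6006


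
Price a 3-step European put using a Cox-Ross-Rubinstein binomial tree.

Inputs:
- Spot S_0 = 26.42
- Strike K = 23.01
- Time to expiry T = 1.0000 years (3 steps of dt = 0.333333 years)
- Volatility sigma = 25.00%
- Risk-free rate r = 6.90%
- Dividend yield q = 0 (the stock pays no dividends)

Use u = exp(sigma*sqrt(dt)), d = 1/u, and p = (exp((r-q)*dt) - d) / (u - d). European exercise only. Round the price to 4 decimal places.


dt = T/N = 0.333333
u = exp(sigma*sqrt(dt)) = 1.155274; d = 1/u = 0.865596
p = (exp((r-q)*dt) - d) / (u - d) = 0.544297
Discount per step: exp(-r*dt) = 0.977262
Stock lattice S(k, i) with i counting down-moves:
  k=0: S(0,0) = 26.4200
  k=1: S(1,0) = 30.5223; S(1,1) = 22.8690
  k=2: S(2,0) = 35.2617; S(2,1) = 26.4200; S(2,2) = 19.7953
  k=3: S(3,0) = 40.7369; S(3,1) = 30.5223; S(3,2) = 22.8690; S(3,3) = 17.1348
Terminal payoffs V(N, i) = max(K - S_T, 0):
  V(3,0) = 0.000000; V(3,1) = 0.000000; V(3,2) = 0.140967; V(3,3) = 5.875249
Backward induction: V(k, i) = exp(-r*dt) * [p * V(k+1, i) + (1-p) * V(k+1, i+1)].
  V(2,0) = exp(-r*dt) * [p*0.000000 + (1-p)*0.000000] = 0.000000
  V(2,1) = exp(-r*dt) * [p*0.000000 + (1-p)*0.140967] = 0.062778
  V(2,2) = exp(-r*dt) * [p*0.140967 + (1-p)*5.875249] = 2.691478
  V(1,0) = exp(-r*dt) * [p*0.000000 + (1-p)*0.062778] = 0.027958
  V(1,1) = exp(-r*dt) * [p*0.062778 + (1-p)*2.691478] = 1.232021
  V(0,0) = exp(-r*dt) * [p*0.027958 + (1-p)*1.232021] = 0.563542

Answer: Price = V(0,0) = 0.5635


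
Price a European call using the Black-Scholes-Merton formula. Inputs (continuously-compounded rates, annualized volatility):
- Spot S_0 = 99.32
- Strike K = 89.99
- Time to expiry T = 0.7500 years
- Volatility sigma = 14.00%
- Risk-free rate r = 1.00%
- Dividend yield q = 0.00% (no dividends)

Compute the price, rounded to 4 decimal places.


d1 = (ln(S/K) + (r - q + 0.5*sigma^2) * T) / (sigma * sqrt(T)) = 0.93611909
d2 = d1 - sigma * sqrt(T) = 0.81487553
exp(-rT) = 0.99252805; exp(-qT) = 1.00000000
C = S_0 * exp(-qT) * N(d1) - K * exp(-rT) * N(d2)
N(d1) = 0.82539406; N(d2) = 0.79242822
C = 99.3200 * 1.00000000 * 0.82539406 - 89.9900 * 0.99252805 * 0.79242822 = 11.2004

Answer: Price = 11.2004


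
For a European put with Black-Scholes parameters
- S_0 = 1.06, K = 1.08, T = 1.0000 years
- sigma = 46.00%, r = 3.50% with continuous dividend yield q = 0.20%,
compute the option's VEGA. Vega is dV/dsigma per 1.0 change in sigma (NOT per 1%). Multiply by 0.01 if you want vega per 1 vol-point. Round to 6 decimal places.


Answer: Vega = 0.407890

Derivation:
d1 = 0.2611040587; d2 = -0.1988959413
phi(d1) = 0.3855724376; exp(-qT) = 0.9980019987; exp(-rT) = 0.9656054163
Vega = S * exp(-qT) * phi(d1) * sqrt(T) = 1.0600 * 0.9980019987 * 0.3855724376 * 1.0000000000 = 0.407890


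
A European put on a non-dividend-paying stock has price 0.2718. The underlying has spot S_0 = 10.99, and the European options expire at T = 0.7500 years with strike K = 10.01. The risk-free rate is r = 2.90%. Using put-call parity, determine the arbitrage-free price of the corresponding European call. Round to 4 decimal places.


Put-call parity: C - P = S_0 * exp(-qT) - K * exp(-rT).
S_0 * exp(-qT) = 10.9900 * 1.00000000 = 10.99000000
K * exp(-rT) = 10.0100 * 0.97848483 = 9.79463311
C = P + S*exp(-qT) - K*exp(-rT)
C = 0.2718 + 10.99000000 - 9.79463311 = 1.4672

Answer: Call price = 1.4672


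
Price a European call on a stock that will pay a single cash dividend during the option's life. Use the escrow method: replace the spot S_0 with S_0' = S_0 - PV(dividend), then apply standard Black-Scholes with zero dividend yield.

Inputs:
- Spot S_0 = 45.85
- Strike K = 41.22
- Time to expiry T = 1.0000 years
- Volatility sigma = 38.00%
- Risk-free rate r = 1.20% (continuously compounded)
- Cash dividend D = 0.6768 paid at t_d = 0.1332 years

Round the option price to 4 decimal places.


PV(D) = D * exp(-r * t_d) = 0.6768 * 0.99840288 = 0.67571907
S_0' = S_0 - PV(D) = 45.8500 - 0.67571907 = 45.17428093
d1 = (ln(S_0'/K) + (r + sigma^2/2)*T) / (sigma*sqrt(T)) = 0.46264301
d2 = d1 - sigma*sqrt(T) = 0.08264301
exp(-rT) = 0.98807171
N(d1) = 0.67818986; N(d2) = 0.53293230
C = S_0' * N(d1) - K * exp(-rT) * N(d2) = 45.17428093 * 0.67818986 - 41.2200 * 0.98807171 * 0.53293230 = 8.9313

Answer: Price = 8.9313


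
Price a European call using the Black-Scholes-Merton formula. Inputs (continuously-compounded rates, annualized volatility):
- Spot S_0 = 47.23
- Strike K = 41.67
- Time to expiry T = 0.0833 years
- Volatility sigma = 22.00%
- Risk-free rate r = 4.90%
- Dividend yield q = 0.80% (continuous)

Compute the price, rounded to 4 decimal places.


d1 = (ln(S/K) + (r - q + 0.5*sigma^2) * T) / (sigma * sqrt(T)) = 2.05807225
d2 = d1 - sigma * sqrt(T) = 1.99457642
exp(-rT) = 0.99592662; exp(-qT) = 0.99933382
C = S_0 * exp(-qT) * N(d1) - K * exp(-rT) * N(d2)
N(d1) = 0.98020840; N(d2) = 0.97695545
C = 47.2300 * 0.99933382 * 0.98020840 - 41.6700 * 0.99592662 * 0.97695545 = 5.7205

Answer: Price = 5.7205


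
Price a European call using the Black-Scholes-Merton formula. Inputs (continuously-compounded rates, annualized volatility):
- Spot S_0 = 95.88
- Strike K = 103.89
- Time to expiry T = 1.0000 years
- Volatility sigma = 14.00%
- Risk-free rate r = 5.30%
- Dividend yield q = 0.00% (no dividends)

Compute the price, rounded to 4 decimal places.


d1 = (ln(S/K) + (r - q + 0.5*sigma^2) * T) / (sigma * sqrt(T)) = -0.12453741
d2 = d1 - sigma * sqrt(T) = -0.26453741
exp(-rT) = 0.94838001; exp(-qT) = 1.00000000
C = S_0 * exp(-qT) * N(d1) - K * exp(-rT) * N(d2)
N(d1) = 0.45044489; N(d2) = 0.39568292
C = 95.8800 * 1.00000000 * 0.45044489 - 103.8900 * 0.94838001 * 0.39568292 = 4.2031

Answer: Price = 4.2031


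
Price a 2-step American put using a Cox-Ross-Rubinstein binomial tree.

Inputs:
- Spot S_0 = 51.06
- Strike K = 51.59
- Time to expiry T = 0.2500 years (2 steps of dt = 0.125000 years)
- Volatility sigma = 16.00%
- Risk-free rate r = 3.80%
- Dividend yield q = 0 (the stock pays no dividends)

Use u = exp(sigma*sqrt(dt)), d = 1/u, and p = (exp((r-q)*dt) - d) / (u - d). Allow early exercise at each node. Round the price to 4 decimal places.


dt = T/N = 0.125000
u = exp(sigma*sqrt(dt)) = 1.058199; d = 1/u = 0.945002
p = (exp((r-q)*dt) - d) / (u - d) = 0.527924
Discount per step: exp(-r*dt) = 0.995261
Stock lattice S(k, i) with i counting down-moves:
  k=0: S(0,0) = 51.0600
  k=1: S(1,0) = 54.0316; S(1,1) = 48.2518
  k=2: S(2,0) = 57.1762; S(2,1) = 51.0600; S(2,2) = 45.5980
Terminal payoffs V(N, i) = max(K - S_T, 0):
  V(2,0) = 0.000000; V(2,1) = 0.530000; V(2,2) = 5.991979
Backward induction: V(k, i) = exp(-r*dt) * [p * V(k+1, i) + (1-p) * V(k+1, i+1)]; then take max(V_cont, immediate exercise) for American.
  V(1,0) = exp(-r*dt) * [p*0.000000 + (1-p)*0.530000] = 0.249015; exercise = 0.000000; V(1,0) = max -> 0.249015
  V(1,1) = exp(-r*dt) * [p*0.530000 + (1-p)*5.991979] = 3.093741; exercise = 3.338213; V(1,1) = max -> 3.338213
  V(0,0) = exp(-r*dt) * [p*0.249015 + (1-p)*3.338213] = 1.699262; exercise = 0.530000; V(0,0) = max -> 1.699262

Answer: Price = V(0,0) = 1.6993


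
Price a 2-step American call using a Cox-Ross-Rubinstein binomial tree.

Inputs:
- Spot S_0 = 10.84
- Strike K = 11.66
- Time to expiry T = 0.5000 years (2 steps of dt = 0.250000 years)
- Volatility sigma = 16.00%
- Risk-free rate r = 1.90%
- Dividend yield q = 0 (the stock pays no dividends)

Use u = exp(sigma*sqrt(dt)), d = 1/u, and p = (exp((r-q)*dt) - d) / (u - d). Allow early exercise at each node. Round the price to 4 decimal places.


Answer: Price = V(0,0) = 0.2730

Derivation:
dt = T/N = 0.250000
u = exp(sigma*sqrt(dt)) = 1.083287; d = 1/u = 0.923116
p = (exp((r-q)*dt) - d) / (u - d) = 0.509737
Discount per step: exp(-r*dt) = 0.995261
Stock lattice S(k, i) with i counting down-moves:
  k=0: S(0,0) = 10.8400
  k=1: S(1,0) = 11.7428; S(1,1) = 10.0066
  k=2: S(2,0) = 12.7209; S(2,1) = 10.8400; S(2,2) = 9.2372
Terminal payoffs V(N, i) = max(S_T - K, 0):
  V(2,0) = 1.060858; V(2,1) = 0.000000; V(2,2) = 0.000000
Backward induction: V(k, i) = exp(-r*dt) * [p * V(k+1, i) + (1-p) * V(k+1, i+1)]; then take max(V_cont, immediate exercise) for American.
  V(1,0) = exp(-r*dt) * [p*1.060858 + (1-p)*0.000000] = 0.538196; exercise = 0.082832; V(1,0) = max -> 0.538196
  V(1,1) = exp(-r*dt) * [p*0.000000 + (1-p)*0.000000] = 0.000000; exercise = 0.000000; V(1,1) = max -> 0.000000
  V(0,0) = exp(-r*dt) * [p*0.538196 + (1-p)*0.000000] = 0.273038; exercise = 0.000000; V(0,0) = max -> 0.273038


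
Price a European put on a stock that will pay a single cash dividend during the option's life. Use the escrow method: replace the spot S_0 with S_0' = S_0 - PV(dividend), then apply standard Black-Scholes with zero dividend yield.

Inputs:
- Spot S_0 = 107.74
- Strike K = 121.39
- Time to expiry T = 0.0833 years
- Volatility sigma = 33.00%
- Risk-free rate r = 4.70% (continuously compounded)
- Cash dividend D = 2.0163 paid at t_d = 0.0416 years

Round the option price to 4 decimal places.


PV(D) = D * exp(-r * t_d) = 2.0163 * 0.99804671 = 2.01236158
S_0' = S_0 - PV(D) = 107.7400 - 2.01236158 = 105.72763842
d1 = (ln(S_0'/K) + (r + sigma^2/2)*T) / (sigma*sqrt(T)) = -1.36167878
d2 = d1 - sigma*sqrt(T) = -1.45692252
exp(-rT) = 0.99609255
N(-d1) = 0.91335036; N(-d2) = 0.92743112
P = K * exp(-rT) * N(-d2) - S_0' * N(-d1) = 121.3900 * 0.99609255 * 0.92743112 - 105.72763842 * 0.91335036 = 15.5746

Answer: Price = 15.5746
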